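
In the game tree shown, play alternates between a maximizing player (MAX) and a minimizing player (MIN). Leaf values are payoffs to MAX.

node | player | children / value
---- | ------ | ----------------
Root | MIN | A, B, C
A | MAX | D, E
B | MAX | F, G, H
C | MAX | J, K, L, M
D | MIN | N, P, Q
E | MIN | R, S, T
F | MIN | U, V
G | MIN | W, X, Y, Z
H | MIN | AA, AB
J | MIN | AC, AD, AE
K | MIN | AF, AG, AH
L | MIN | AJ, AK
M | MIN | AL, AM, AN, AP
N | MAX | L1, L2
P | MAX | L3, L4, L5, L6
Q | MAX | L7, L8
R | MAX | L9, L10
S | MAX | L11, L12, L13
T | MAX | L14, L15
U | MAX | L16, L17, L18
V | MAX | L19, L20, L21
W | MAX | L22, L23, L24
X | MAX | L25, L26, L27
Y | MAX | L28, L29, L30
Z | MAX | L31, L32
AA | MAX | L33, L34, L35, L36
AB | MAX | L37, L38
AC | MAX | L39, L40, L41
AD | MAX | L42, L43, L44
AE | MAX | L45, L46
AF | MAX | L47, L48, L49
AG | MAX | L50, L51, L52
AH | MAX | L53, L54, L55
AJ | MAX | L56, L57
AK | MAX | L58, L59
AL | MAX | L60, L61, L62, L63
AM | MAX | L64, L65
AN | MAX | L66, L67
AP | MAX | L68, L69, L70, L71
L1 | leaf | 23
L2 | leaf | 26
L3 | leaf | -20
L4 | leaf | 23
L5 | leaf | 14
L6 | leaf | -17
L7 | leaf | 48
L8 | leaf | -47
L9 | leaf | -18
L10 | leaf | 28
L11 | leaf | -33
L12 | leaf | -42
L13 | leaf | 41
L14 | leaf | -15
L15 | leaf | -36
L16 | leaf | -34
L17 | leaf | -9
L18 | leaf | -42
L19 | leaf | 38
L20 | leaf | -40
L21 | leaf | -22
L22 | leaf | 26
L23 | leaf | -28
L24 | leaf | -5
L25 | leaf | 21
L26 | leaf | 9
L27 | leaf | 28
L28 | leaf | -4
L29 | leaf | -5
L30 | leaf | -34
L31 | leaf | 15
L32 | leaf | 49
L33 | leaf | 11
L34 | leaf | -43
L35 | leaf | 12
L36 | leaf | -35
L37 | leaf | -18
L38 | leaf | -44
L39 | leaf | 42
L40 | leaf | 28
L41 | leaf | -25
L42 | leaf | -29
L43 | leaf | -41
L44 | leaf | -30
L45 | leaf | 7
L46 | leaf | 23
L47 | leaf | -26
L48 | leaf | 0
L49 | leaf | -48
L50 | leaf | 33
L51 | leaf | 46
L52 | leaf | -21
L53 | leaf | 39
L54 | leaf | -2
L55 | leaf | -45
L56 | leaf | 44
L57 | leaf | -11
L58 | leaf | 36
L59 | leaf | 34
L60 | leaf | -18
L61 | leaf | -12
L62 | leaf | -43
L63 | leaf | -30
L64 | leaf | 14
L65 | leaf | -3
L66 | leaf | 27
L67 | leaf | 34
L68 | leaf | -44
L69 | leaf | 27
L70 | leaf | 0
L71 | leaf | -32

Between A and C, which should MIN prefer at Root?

A

N (MAX): max(23, 26) = 26
P (MAX): max(-20, 23, 14, -17) = 23
Q (MAX): max(48, -47) = 48
D (MIN): min(26, 23, 48) = 23
R (MAX): max(-18, 28) = 28
S (MAX): max(-33, -42, 41) = 41
T (MAX): max(-15, -36) = -15
E (MIN): min(28, 41, -15) = -15
A (MAX): max(23, -15) = 23
AC (MAX): max(42, 28, -25) = 42
AD (MAX): max(-29, -41, -30) = -29
AE (MAX): max(7, 23) = 23
J (MIN): min(42, -29, 23) = -29
AF (MAX): max(-26, 0, -48) = 0
AG (MAX): max(33, 46, -21) = 46
AH (MAX): max(39, -2, -45) = 39
K (MIN): min(0, 46, 39) = 0
AJ (MAX): max(44, -11) = 44
AK (MAX): max(36, 34) = 36
L (MIN): min(44, 36) = 36
AL (MAX): max(-18, -12, -43, -30) = -12
AM (MAX): max(14, -3) = 14
AN (MAX): max(27, 34) = 34
AP (MAX): max(-44, 27, 0, -32) = 27
M (MIN): min(-12, 14, 34, 27) = -12
C (MAX): max(-29, 0, 36, -12) = 36
MIN prefers the lower value; A=23, C=36. A is better since 23 < 36.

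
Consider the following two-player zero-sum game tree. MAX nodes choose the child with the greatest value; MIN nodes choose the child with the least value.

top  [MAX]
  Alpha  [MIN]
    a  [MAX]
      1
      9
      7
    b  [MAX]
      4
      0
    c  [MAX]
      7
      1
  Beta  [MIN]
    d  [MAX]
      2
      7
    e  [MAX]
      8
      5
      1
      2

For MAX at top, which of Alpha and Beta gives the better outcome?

a (MAX): max(1, 9, 7) = 9
b (MAX): max(4, 0) = 4
c (MAX): max(7, 1) = 7
Alpha (MIN): min(9, 4, 7) = 4
d (MAX): max(2, 7) = 7
e (MAX): max(8, 5, 1, 2) = 8
Beta (MIN): min(7, 8) = 7
MAX prefers the higher value; Alpha=4, Beta=7. Beta is better since 7 > 4.

Beta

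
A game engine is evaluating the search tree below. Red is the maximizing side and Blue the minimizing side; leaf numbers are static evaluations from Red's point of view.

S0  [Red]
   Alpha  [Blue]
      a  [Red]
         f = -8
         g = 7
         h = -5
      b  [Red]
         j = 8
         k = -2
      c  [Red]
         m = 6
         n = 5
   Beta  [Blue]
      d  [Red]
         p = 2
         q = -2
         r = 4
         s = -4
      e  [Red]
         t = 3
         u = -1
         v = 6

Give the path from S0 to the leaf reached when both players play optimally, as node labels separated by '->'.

S0 -> Alpha -> c -> m

a (Red): max(-8, 7, -5) = 7
b (Red): max(8, -2) = 8
c (Red): max(6, 5) = 6
Alpha (Blue): min(7, 8, 6) = 6
d (Red): max(2, -2, 4, -4) = 4
e (Red): max(3, -1, 6) = 6
Beta (Blue): min(4, 6) = 4
S0 (Red): max(6, 4) = 6
At S0, Red picks Alpha (highest: 6).
At Alpha, Blue picks c (lowest: 6).
At c, Red picks m (highest: 6).
Terminal value 6.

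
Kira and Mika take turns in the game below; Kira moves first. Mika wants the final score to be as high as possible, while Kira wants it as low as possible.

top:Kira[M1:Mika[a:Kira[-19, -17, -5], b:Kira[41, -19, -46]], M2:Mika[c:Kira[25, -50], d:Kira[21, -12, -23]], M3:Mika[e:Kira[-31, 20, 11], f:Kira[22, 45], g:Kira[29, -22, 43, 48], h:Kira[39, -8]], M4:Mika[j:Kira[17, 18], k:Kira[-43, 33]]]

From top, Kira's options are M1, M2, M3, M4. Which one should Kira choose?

M2

a (Kira): min(-19, -17, -5) = -19
b (Kira): min(41, -19, -46) = -46
M1 (Mika): max(-19, -46) = -19
c (Kira): min(25, -50) = -50
d (Kira): min(21, -12, -23) = -23
M2 (Mika): max(-50, -23) = -23
e (Kira): min(-31, 20, 11) = -31
f (Kira): min(22, 45) = 22
g (Kira): min(29, -22, 43, 48) = -22
h (Kira): min(39, -8) = -8
M3 (Mika): max(-31, 22, -22, -8) = 22
j (Kira): min(17, 18) = 17
k (Kira): min(-43, 33) = -43
M4 (Mika): max(17, -43) = 17
top (Kira): min(-19, -23, 22, 17) = -23
Kira at top wants the lowest of {M1=-19, M2=-23, M3=22, M4=17}, so chooses M2.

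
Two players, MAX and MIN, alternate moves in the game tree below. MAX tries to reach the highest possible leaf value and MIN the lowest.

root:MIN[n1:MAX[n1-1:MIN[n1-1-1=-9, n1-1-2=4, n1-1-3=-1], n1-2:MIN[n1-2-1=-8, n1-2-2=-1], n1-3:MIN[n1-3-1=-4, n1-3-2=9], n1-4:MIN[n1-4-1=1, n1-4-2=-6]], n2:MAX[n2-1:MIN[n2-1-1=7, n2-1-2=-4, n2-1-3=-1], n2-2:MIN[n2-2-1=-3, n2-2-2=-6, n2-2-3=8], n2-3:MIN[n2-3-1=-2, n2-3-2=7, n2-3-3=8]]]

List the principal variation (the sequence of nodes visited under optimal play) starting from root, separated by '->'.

n1-1 (MIN): min(-9, 4, -1) = -9
n1-2 (MIN): min(-8, -1) = -8
n1-3 (MIN): min(-4, 9) = -4
n1-4 (MIN): min(1, -6) = -6
n1 (MAX): max(-9, -8, -4, -6) = -4
n2-1 (MIN): min(7, -4, -1) = -4
n2-2 (MIN): min(-3, -6, 8) = -6
n2-3 (MIN): min(-2, 7, 8) = -2
n2 (MAX): max(-4, -6, -2) = -2
root (MIN): min(-4, -2) = -4
At root, MIN picks n1 (lowest: -4).
At n1, MAX picks n1-3 (highest: -4).
At n1-3, MIN picks n1-3-1 (lowest: -4).
Terminal value -4.

root -> n1 -> n1-3 -> n1-3-1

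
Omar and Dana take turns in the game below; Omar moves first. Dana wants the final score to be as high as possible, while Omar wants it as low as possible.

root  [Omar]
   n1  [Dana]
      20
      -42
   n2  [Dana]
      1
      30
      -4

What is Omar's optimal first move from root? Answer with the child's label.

n1 (Dana): max(20, -42) = 20
n2 (Dana): max(1, 30, -4) = 30
root (Omar): min(20, 30) = 20
Omar at root wants the lowest of {n1=20, n2=30}, so chooses n1.

n1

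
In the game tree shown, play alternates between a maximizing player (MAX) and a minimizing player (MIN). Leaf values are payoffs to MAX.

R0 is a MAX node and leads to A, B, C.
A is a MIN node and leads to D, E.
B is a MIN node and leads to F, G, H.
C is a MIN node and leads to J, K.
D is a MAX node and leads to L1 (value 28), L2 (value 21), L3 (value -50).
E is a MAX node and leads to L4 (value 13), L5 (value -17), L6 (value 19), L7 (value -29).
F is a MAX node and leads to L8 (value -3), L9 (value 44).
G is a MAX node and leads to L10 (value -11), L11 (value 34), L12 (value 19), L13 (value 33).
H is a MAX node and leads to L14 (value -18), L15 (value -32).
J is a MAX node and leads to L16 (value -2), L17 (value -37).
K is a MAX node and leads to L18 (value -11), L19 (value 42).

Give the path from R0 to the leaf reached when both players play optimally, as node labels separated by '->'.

D (MAX): max(28, 21, -50) = 28
E (MAX): max(13, -17, 19, -29) = 19
A (MIN): min(28, 19) = 19
F (MAX): max(-3, 44) = 44
G (MAX): max(-11, 34, 19, 33) = 34
H (MAX): max(-18, -32) = -18
B (MIN): min(44, 34, -18) = -18
J (MAX): max(-2, -37) = -2
K (MAX): max(-11, 42) = 42
C (MIN): min(-2, 42) = -2
R0 (MAX): max(19, -18, -2) = 19
At R0, MAX picks A (highest: 19).
At A, MIN picks E (lowest: 19).
At E, MAX picks L6 (highest: 19).
Terminal value 19.

R0 -> A -> E -> L6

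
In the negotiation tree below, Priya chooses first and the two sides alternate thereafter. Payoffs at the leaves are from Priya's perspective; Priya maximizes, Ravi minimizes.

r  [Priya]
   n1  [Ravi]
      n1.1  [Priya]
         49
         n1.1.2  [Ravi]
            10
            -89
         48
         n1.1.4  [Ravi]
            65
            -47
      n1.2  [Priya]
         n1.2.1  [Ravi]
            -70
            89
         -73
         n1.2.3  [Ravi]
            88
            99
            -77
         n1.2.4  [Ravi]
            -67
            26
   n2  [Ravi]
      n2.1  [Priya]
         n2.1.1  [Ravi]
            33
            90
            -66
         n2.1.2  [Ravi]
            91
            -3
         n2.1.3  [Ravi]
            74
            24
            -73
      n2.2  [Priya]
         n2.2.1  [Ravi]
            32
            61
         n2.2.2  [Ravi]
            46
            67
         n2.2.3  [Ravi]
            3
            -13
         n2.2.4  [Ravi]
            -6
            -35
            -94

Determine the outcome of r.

-3

n1.1.2 (Ravi): min(10, -89) = -89
n1.1.4 (Ravi): min(65, -47) = -47
n1.1 (Priya): max(49, -89, 48, -47) = 49
n1.2.1 (Ravi): min(-70, 89) = -70
n1.2.3 (Ravi): min(88, 99, -77) = -77
n1.2.4 (Ravi): min(-67, 26) = -67
n1.2 (Priya): max(-70, -73, -77, -67) = -67
n1 (Ravi): min(49, -67) = -67
n2.1.1 (Ravi): min(33, 90, -66) = -66
n2.1.2 (Ravi): min(91, -3) = -3
n2.1.3 (Ravi): min(74, 24, -73) = -73
n2.1 (Priya): max(-66, -3, -73) = -3
n2.2.1 (Ravi): min(32, 61) = 32
n2.2.2 (Ravi): min(46, 67) = 46
n2.2.3 (Ravi): min(3, -13) = -13
n2.2.4 (Ravi): min(-6, -35, -94) = -94
n2.2 (Priya): max(32, 46, -13, -94) = 46
n2 (Ravi): min(-3, 46) = -3
r (Priya): max(-67, -3) = -3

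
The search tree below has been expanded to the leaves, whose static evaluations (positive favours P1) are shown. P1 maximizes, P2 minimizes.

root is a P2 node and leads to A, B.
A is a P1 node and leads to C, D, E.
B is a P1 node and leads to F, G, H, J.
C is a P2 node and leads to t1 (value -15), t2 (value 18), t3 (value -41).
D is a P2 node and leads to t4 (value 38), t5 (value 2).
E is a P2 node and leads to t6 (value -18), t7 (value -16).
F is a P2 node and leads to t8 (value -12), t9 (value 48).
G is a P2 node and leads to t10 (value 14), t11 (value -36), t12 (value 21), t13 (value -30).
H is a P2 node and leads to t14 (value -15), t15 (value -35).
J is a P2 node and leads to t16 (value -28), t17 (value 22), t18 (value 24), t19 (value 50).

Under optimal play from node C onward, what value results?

-41

C (P2): min(-15, 18, -41) = -41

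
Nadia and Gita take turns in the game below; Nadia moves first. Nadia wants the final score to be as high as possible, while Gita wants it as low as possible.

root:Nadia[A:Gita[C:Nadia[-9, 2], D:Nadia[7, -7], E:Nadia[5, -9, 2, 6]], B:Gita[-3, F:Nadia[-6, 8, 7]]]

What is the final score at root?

C (Nadia): max(-9, 2) = 2
D (Nadia): max(7, -7) = 7
E (Nadia): max(5, -9, 2, 6) = 6
A (Gita): min(2, 7, 6) = 2
F (Nadia): max(-6, 8, 7) = 8
B (Gita): min(-3, 8) = -3
root (Nadia): max(2, -3) = 2

2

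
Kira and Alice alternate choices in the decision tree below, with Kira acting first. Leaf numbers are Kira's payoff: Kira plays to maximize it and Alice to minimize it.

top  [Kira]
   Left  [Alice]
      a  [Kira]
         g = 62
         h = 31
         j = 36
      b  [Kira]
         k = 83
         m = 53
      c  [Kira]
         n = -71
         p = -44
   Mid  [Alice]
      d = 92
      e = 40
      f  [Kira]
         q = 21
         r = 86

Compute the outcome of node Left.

-44

a (Kira): max(62, 31, 36) = 62
b (Kira): max(83, 53) = 83
c (Kira): max(-71, -44) = -44
Left (Alice): min(62, 83, -44) = -44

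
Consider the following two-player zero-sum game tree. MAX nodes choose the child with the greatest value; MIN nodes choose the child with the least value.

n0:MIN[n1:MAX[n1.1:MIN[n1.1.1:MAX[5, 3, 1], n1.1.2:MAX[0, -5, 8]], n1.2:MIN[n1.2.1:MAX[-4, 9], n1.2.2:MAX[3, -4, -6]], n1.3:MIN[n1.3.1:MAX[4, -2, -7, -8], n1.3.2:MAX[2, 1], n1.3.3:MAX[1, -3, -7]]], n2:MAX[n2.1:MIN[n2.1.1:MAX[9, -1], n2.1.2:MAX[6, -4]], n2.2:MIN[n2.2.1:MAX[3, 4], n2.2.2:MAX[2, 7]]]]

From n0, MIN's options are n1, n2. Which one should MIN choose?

n1.1.1 (MAX): max(5, 3, 1) = 5
n1.1.2 (MAX): max(0, -5, 8) = 8
n1.1 (MIN): min(5, 8) = 5
n1.2.1 (MAX): max(-4, 9) = 9
n1.2.2 (MAX): max(3, -4, -6) = 3
n1.2 (MIN): min(9, 3) = 3
n1.3.1 (MAX): max(4, -2, -7, -8) = 4
n1.3.2 (MAX): max(2, 1) = 2
n1.3.3 (MAX): max(1, -3, -7) = 1
n1.3 (MIN): min(4, 2, 1) = 1
n1 (MAX): max(5, 3, 1) = 5
n2.1.1 (MAX): max(9, -1) = 9
n2.1.2 (MAX): max(6, -4) = 6
n2.1 (MIN): min(9, 6) = 6
n2.2.1 (MAX): max(3, 4) = 4
n2.2.2 (MAX): max(2, 7) = 7
n2.2 (MIN): min(4, 7) = 4
n2 (MAX): max(6, 4) = 6
n0 (MIN): min(5, 6) = 5
MIN at n0 wants the lowest of {n1=5, n2=6}, so chooses n1.

n1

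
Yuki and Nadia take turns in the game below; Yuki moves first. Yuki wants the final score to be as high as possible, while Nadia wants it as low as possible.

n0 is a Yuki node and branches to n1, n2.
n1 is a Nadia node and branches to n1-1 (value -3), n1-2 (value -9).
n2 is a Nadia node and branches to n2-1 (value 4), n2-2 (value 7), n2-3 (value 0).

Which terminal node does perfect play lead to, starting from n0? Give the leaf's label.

n2-3

n1 (Nadia): min(-3, -9) = -9
n2 (Nadia): min(4, 7, 0) = 0
n0 (Yuki): max(-9, 0) = 0
At n0, Yuki picks n2 (highest: 0).
At n2, Nadia picks n2-3 (lowest: 0).
Terminal value 0.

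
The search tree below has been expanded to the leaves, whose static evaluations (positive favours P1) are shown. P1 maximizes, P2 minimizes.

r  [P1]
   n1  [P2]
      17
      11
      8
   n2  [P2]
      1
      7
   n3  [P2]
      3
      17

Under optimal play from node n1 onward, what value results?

8

n1 (P2): min(17, 11, 8) = 8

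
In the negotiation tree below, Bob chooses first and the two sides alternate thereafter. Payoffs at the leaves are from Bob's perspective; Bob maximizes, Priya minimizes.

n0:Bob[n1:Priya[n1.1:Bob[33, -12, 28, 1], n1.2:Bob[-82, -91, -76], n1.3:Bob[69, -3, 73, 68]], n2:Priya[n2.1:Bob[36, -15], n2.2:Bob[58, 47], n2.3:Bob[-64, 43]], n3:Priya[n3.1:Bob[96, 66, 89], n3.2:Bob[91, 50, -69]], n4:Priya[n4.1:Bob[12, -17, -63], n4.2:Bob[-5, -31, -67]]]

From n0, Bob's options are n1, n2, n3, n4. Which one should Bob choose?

n1.1 (Bob): max(33, -12, 28, 1) = 33
n1.2 (Bob): max(-82, -91, -76) = -76
n1.3 (Bob): max(69, -3, 73, 68) = 73
n1 (Priya): min(33, -76, 73) = -76
n2.1 (Bob): max(36, -15) = 36
n2.2 (Bob): max(58, 47) = 58
n2.3 (Bob): max(-64, 43) = 43
n2 (Priya): min(36, 58, 43) = 36
n3.1 (Bob): max(96, 66, 89) = 96
n3.2 (Bob): max(91, 50, -69) = 91
n3 (Priya): min(96, 91) = 91
n4.1 (Bob): max(12, -17, -63) = 12
n4.2 (Bob): max(-5, -31, -67) = -5
n4 (Priya): min(12, -5) = -5
n0 (Bob): max(-76, 36, 91, -5) = 91
Bob at n0 wants the highest of {n1=-76, n2=36, n3=91, n4=-5}, so chooses n3.

n3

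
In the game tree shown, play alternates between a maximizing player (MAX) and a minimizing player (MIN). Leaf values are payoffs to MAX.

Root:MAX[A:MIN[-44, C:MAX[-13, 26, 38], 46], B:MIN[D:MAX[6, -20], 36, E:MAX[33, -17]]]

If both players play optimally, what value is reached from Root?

6

C (MAX): max(-13, 26, 38) = 38
A (MIN): min(-44, 38, 46) = -44
D (MAX): max(6, -20) = 6
E (MAX): max(33, -17) = 33
B (MIN): min(6, 36, 33) = 6
Root (MAX): max(-44, 6) = 6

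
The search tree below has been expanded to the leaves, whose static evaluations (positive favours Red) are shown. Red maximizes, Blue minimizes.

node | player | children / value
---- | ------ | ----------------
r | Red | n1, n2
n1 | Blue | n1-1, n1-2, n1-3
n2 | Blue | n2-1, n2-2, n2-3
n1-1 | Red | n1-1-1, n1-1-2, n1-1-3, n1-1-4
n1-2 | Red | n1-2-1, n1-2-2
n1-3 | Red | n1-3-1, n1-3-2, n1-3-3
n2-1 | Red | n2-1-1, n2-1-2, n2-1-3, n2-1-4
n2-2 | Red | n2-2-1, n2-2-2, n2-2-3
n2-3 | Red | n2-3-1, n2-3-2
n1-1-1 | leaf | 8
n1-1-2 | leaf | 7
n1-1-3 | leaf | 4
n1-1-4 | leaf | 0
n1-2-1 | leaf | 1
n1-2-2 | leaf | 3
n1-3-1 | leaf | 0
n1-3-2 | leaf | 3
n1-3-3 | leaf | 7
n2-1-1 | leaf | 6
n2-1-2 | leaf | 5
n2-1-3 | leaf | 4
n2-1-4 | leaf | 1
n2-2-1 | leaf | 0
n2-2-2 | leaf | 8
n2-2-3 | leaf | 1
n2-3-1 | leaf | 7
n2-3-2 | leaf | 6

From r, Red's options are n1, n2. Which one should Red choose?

n2

n1-1 (Red): max(8, 7, 4, 0) = 8
n1-2 (Red): max(1, 3) = 3
n1-3 (Red): max(0, 3, 7) = 7
n1 (Blue): min(8, 3, 7) = 3
n2-1 (Red): max(6, 5, 4, 1) = 6
n2-2 (Red): max(0, 8, 1) = 8
n2-3 (Red): max(7, 6) = 7
n2 (Blue): min(6, 8, 7) = 6
r (Red): max(3, 6) = 6
Red at r wants the highest of {n1=3, n2=6}, so chooses n2.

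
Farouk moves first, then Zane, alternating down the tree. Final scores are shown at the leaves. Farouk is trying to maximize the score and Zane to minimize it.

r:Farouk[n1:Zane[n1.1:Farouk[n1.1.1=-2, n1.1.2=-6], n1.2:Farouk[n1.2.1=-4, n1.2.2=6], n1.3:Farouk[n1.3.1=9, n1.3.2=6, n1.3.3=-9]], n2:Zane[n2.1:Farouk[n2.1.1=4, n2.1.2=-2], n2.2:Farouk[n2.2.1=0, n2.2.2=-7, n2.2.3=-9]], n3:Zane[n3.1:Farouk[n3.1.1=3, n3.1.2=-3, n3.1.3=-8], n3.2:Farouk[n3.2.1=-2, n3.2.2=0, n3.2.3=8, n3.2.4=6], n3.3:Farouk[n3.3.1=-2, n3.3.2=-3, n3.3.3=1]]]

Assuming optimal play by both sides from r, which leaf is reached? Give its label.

n3.3.3

n1.1 (Farouk): max(-2, -6) = -2
n1.2 (Farouk): max(-4, 6) = 6
n1.3 (Farouk): max(9, 6, -9) = 9
n1 (Zane): min(-2, 6, 9) = -2
n2.1 (Farouk): max(4, -2) = 4
n2.2 (Farouk): max(0, -7, -9) = 0
n2 (Zane): min(4, 0) = 0
n3.1 (Farouk): max(3, -3, -8) = 3
n3.2 (Farouk): max(-2, 0, 8, 6) = 8
n3.3 (Farouk): max(-2, -3, 1) = 1
n3 (Zane): min(3, 8, 1) = 1
r (Farouk): max(-2, 0, 1) = 1
At r, Farouk picks n3 (highest: 1).
At n3, Zane picks n3.3 (lowest: 1).
At n3.3, Farouk picks n3.3.3 (highest: 1).
Terminal value 1.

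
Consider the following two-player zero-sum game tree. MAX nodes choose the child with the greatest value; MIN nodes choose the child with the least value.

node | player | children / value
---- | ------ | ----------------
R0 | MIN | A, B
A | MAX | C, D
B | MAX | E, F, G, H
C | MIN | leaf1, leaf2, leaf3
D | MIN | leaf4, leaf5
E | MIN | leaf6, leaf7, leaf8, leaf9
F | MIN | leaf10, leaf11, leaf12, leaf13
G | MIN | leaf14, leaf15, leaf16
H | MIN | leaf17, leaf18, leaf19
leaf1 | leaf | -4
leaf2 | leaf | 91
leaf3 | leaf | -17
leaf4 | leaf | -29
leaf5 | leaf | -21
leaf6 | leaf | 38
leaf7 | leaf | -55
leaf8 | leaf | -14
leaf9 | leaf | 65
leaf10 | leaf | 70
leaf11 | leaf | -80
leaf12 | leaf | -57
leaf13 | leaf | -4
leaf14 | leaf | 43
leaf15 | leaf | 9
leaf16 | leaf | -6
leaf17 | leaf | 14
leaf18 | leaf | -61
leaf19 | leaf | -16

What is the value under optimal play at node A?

-17

C (MIN): min(-4, 91, -17) = -17
D (MIN): min(-29, -21) = -29
A (MAX): max(-17, -29) = -17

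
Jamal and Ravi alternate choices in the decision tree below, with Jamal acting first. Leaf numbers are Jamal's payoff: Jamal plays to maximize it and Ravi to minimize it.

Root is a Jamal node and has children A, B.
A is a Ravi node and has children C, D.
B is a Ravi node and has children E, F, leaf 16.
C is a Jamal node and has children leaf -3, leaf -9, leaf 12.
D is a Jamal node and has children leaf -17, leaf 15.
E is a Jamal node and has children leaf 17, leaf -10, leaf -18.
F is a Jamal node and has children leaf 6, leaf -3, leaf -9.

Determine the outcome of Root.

C (Jamal): max(-3, -9, 12) = 12
D (Jamal): max(-17, 15) = 15
A (Ravi): min(12, 15) = 12
E (Jamal): max(17, -10, -18) = 17
F (Jamal): max(6, -3, -9) = 6
B (Ravi): min(17, 6, 16) = 6
Root (Jamal): max(12, 6) = 12

12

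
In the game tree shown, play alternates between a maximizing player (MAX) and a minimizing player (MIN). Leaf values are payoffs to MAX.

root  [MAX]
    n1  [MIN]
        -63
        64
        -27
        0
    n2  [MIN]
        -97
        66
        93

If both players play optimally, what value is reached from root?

-63

n1 (MIN): min(-63, 64, -27, 0) = -63
n2 (MIN): min(-97, 66, 93) = -97
root (MAX): max(-63, -97) = -63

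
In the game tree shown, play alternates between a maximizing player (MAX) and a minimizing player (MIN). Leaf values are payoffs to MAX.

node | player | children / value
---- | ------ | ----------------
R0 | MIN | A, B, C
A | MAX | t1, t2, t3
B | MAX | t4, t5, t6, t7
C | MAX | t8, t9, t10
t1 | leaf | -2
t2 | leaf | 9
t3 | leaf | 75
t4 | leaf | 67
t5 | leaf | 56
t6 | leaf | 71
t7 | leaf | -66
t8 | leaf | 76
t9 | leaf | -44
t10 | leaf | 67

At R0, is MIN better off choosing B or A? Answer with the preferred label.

B (MAX): max(67, 56, 71, -66) = 71
A (MAX): max(-2, 9, 75) = 75
MIN prefers the lower value; B=71, A=75. B is better since 71 < 75.

B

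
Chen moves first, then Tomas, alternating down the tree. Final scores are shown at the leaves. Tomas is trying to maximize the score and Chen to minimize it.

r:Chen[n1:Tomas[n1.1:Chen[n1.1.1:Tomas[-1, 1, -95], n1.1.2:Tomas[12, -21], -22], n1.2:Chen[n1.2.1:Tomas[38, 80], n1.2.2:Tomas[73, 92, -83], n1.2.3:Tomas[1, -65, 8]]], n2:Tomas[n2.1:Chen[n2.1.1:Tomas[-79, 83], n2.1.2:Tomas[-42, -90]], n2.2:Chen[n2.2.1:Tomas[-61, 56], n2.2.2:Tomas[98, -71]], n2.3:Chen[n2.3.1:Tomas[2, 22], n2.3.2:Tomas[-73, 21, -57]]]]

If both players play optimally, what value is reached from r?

n1.1.1 (Tomas): max(-1, 1, -95) = 1
n1.1.2 (Tomas): max(12, -21) = 12
n1.1 (Chen): min(1, 12, -22) = -22
n1.2.1 (Tomas): max(38, 80) = 80
n1.2.2 (Tomas): max(73, 92, -83) = 92
n1.2.3 (Tomas): max(1, -65, 8) = 8
n1.2 (Chen): min(80, 92, 8) = 8
n1 (Tomas): max(-22, 8) = 8
n2.1.1 (Tomas): max(-79, 83) = 83
n2.1.2 (Tomas): max(-42, -90) = -42
n2.1 (Chen): min(83, -42) = -42
n2.2.1 (Tomas): max(-61, 56) = 56
n2.2.2 (Tomas): max(98, -71) = 98
n2.2 (Chen): min(56, 98) = 56
n2.3.1 (Tomas): max(2, 22) = 22
n2.3.2 (Tomas): max(-73, 21, -57) = 21
n2.3 (Chen): min(22, 21) = 21
n2 (Tomas): max(-42, 56, 21) = 56
r (Chen): min(8, 56) = 8

8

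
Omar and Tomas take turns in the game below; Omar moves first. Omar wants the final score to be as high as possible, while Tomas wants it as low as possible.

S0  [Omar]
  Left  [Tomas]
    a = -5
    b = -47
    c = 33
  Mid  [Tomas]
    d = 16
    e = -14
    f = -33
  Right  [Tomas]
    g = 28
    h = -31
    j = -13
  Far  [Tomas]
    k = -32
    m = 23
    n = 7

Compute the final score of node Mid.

-33

Mid (Tomas): min(16, -14, -33) = -33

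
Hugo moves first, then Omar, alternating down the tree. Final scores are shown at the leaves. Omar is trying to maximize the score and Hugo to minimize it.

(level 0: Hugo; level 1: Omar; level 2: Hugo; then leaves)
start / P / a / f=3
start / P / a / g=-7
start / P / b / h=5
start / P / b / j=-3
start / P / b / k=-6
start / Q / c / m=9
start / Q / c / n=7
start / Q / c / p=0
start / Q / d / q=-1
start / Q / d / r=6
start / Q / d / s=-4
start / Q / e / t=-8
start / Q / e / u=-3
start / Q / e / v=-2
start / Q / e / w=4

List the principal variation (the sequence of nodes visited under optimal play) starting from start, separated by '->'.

start -> P -> b -> k

a (Hugo): min(3, -7) = -7
b (Hugo): min(5, -3, -6) = -6
P (Omar): max(-7, -6) = -6
c (Hugo): min(9, 7, 0) = 0
d (Hugo): min(-1, 6, -4) = -4
e (Hugo): min(-8, -3, -2, 4) = -8
Q (Omar): max(0, -4, -8) = 0
start (Hugo): min(-6, 0) = -6
At start, Hugo picks P (lowest: -6).
At P, Omar picks b (highest: -6).
At b, Hugo picks k (lowest: -6).
Terminal value -6.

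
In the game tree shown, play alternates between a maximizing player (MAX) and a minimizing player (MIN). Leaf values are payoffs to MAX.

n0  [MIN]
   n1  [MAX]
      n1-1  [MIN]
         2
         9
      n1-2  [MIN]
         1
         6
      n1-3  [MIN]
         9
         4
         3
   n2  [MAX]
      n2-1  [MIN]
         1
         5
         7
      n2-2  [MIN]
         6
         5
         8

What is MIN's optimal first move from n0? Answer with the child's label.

n1

n1-1 (MIN): min(2, 9) = 2
n1-2 (MIN): min(1, 6) = 1
n1-3 (MIN): min(9, 4, 3) = 3
n1 (MAX): max(2, 1, 3) = 3
n2-1 (MIN): min(1, 5, 7) = 1
n2-2 (MIN): min(6, 5, 8) = 5
n2 (MAX): max(1, 5) = 5
n0 (MIN): min(3, 5) = 3
MIN at n0 wants the lowest of {n1=3, n2=5}, so chooses n1.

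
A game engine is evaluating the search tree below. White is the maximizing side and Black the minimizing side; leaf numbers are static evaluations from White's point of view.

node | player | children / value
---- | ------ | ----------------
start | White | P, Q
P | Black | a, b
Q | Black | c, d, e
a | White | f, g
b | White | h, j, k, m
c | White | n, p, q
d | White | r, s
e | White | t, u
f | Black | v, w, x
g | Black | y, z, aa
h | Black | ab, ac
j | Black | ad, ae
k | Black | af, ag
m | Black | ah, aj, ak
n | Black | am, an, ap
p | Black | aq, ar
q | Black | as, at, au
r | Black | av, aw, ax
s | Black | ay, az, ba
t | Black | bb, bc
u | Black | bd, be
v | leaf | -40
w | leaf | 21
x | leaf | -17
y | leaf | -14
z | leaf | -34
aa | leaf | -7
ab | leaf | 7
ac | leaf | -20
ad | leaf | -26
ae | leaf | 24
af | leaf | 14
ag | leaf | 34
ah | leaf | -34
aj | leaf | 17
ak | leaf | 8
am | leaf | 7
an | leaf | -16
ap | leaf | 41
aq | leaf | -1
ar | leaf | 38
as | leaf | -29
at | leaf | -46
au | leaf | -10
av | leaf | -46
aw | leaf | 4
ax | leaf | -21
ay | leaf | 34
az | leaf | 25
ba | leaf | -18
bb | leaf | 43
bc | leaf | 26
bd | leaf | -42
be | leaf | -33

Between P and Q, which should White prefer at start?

f (Black): min(-40, 21, -17) = -40
g (Black): min(-14, -34, -7) = -34
a (White): max(-40, -34) = -34
h (Black): min(7, -20) = -20
j (Black): min(-26, 24) = -26
k (Black): min(14, 34) = 14
m (Black): min(-34, 17, 8) = -34
b (White): max(-20, -26, 14, -34) = 14
P (Black): min(-34, 14) = -34
n (Black): min(7, -16, 41) = -16
p (Black): min(-1, 38) = -1
q (Black): min(-29, -46, -10) = -46
c (White): max(-16, -1, -46) = -1
r (Black): min(-46, 4, -21) = -46
s (Black): min(34, 25, -18) = -18
d (White): max(-46, -18) = -18
t (Black): min(43, 26) = 26
u (Black): min(-42, -33) = -42
e (White): max(26, -42) = 26
Q (Black): min(-1, -18, 26) = -18
White prefers the higher value; P=-34, Q=-18. Q is better since -18 > -34.

Q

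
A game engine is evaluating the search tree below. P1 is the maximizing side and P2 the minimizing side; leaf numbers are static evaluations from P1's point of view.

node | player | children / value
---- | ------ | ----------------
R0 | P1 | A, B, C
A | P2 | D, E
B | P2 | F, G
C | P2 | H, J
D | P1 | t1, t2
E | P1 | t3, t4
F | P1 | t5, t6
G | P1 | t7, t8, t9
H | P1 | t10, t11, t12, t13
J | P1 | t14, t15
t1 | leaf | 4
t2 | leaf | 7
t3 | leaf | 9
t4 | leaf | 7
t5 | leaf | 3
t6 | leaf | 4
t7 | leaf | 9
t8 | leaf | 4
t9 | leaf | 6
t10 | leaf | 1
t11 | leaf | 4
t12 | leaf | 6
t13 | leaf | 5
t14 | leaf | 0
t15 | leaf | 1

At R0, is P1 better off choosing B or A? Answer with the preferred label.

F (P1): max(3, 4) = 4
G (P1): max(9, 4, 6) = 9
B (P2): min(4, 9) = 4
D (P1): max(4, 7) = 7
E (P1): max(9, 7) = 9
A (P2): min(7, 9) = 7
P1 prefers the higher value; B=4, A=7. A is better since 7 > 4.

A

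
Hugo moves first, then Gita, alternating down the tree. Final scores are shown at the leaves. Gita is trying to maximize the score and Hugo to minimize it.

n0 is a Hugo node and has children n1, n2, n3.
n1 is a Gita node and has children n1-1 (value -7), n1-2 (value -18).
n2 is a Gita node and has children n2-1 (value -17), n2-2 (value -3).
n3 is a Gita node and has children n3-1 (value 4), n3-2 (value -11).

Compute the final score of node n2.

n2 (Gita): max(-17, -3) = -3

-3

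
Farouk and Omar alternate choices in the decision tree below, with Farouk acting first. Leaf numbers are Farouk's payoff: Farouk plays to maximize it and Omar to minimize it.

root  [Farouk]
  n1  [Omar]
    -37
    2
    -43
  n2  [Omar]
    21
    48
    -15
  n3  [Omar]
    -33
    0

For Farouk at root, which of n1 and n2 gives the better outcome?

n1 (Omar): min(-37, 2, -43) = -43
n2 (Omar): min(21, 48, -15) = -15
Farouk prefers the higher value; n1=-43, n2=-15. n2 is better since -15 > -43.

n2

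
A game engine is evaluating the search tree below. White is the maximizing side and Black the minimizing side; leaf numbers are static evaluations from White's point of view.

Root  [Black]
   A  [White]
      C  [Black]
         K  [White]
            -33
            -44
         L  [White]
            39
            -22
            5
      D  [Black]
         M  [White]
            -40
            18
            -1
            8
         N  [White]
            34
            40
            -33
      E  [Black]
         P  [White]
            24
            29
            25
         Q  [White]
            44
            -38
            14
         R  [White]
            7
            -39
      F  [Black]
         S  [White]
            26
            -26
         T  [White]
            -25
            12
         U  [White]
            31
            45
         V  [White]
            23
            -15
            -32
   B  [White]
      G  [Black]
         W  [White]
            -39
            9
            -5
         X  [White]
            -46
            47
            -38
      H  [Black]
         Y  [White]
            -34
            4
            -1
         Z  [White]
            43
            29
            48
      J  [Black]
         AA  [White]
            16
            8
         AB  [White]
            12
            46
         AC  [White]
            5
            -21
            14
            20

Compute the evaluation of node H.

4

Y (White): max(-34, 4, -1) = 4
Z (White): max(43, 29, 48) = 48
H (Black): min(4, 48) = 4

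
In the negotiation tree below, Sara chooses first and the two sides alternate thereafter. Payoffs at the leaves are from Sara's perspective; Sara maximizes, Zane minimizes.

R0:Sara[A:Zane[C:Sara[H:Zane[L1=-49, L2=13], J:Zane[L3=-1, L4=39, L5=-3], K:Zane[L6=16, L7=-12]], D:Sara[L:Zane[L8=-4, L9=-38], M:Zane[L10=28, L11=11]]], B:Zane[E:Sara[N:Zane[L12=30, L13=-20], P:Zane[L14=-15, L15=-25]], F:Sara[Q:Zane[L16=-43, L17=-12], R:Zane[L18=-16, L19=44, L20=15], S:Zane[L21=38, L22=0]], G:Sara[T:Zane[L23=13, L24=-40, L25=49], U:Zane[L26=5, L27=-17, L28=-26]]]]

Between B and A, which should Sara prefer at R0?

N (Zane): min(30, -20) = -20
P (Zane): min(-15, -25) = -25
E (Sara): max(-20, -25) = -20
Q (Zane): min(-43, -12) = -43
R (Zane): min(-16, 44, 15) = -16
S (Zane): min(38, 0) = 0
F (Sara): max(-43, -16, 0) = 0
T (Zane): min(13, -40, 49) = -40
U (Zane): min(5, -17, -26) = -26
G (Sara): max(-40, -26) = -26
B (Zane): min(-20, 0, -26) = -26
H (Zane): min(-49, 13) = -49
J (Zane): min(-1, 39, -3) = -3
K (Zane): min(16, -12) = -12
C (Sara): max(-49, -3, -12) = -3
L (Zane): min(-4, -38) = -38
M (Zane): min(28, 11) = 11
D (Sara): max(-38, 11) = 11
A (Zane): min(-3, 11) = -3
Sara prefers the higher value; B=-26, A=-3. A is better since -3 > -26.

A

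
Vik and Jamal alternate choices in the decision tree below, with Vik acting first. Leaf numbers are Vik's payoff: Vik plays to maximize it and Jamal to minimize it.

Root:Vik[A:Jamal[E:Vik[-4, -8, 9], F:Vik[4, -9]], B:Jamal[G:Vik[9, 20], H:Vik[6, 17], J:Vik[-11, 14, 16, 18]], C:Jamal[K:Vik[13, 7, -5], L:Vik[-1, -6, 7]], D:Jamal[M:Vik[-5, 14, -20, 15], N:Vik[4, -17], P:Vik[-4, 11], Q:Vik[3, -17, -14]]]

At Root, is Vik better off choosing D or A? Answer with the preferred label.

M (Vik): max(-5, 14, -20, 15) = 15
N (Vik): max(4, -17) = 4
P (Vik): max(-4, 11) = 11
Q (Vik): max(3, -17, -14) = 3
D (Jamal): min(15, 4, 11, 3) = 3
E (Vik): max(-4, -8, 9) = 9
F (Vik): max(4, -9) = 4
A (Jamal): min(9, 4) = 4
Vik prefers the higher value; D=3, A=4. A is better since 4 > 3.

A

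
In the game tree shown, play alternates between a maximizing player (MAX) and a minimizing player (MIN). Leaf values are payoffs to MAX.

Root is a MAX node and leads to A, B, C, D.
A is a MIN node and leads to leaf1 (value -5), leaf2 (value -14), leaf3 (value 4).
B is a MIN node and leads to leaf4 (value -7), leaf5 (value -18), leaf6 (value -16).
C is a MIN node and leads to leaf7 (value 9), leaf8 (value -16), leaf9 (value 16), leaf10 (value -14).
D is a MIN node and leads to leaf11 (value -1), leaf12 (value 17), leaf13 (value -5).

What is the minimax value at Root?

-5

A (MIN): min(-5, -14, 4) = -14
B (MIN): min(-7, -18, -16) = -18
C (MIN): min(9, -16, 16, -14) = -16
D (MIN): min(-1, 17, -5) = -5
Root (MAX): max(-14, -18, -16, -5) = -5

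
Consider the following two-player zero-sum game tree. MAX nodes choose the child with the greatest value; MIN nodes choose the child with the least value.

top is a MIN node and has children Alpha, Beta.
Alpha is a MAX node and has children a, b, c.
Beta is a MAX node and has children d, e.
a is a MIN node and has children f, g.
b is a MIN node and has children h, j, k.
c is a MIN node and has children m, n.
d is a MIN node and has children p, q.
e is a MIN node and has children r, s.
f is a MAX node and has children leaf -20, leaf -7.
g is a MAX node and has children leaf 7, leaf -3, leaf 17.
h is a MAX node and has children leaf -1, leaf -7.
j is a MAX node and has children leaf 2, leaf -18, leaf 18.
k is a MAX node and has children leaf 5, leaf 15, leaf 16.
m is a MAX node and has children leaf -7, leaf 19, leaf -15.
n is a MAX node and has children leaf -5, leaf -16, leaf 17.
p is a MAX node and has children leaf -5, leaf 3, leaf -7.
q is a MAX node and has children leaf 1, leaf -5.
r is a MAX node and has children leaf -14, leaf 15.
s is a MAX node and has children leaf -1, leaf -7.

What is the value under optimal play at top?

f (MAX): max(-20, -7) = -7
g (MAX): max(7, -3, 17) = 17
a (MIN): min(-7, 17) = -7
h (MAX): max(-1, -7) = -1
j (MAX): max(2, -18, 18) = 18
k (MAX): max(5, 15, 16) = 16
b (MIN): min(-1, 18, 16) = -1
m (MAX): max(-7, 19, -15) = 19
n (MAX): max(-5, -16, 17) = 17
c (MIN): min(19, 17) = 17
Alpha (MAX): max(-7, -1, 17) = 17
p (MAX): max(-5, 3, -7) = 3
q (MAX): max(1, -5) = 1
d (MIN): min(3, 1) = 1
r (MAX): max(-14, 15) = 15
s (MAX): max(-1, -7) = -1
e (MIN): min(15, -1) = -1
Beta (MAX): max(1, -1) = 1
top (MIN): min(17, 1) = 1

1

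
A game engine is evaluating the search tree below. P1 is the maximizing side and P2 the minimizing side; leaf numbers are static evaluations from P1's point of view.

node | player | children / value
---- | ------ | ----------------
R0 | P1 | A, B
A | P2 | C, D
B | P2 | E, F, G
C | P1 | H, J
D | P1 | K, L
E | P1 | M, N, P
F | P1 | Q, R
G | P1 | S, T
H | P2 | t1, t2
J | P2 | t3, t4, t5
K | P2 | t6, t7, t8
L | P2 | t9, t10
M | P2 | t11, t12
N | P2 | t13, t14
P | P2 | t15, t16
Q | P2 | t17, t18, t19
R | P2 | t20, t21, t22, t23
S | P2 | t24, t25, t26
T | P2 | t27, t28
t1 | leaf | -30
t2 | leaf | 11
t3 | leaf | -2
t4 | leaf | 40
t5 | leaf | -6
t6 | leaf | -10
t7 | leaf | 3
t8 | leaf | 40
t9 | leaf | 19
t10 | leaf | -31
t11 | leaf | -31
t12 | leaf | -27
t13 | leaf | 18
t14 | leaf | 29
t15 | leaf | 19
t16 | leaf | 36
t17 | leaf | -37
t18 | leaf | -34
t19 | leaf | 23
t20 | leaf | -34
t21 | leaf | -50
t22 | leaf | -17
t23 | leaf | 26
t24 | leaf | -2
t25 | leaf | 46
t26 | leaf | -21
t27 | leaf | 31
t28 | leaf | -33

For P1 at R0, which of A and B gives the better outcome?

A

H (P2): min(-30, 11) = -30
J (P2): min(-2, 40, -6) = -6
C (P1): max(-30, -6) = -6
K (P2): min(-10, 3, 40) = -10
L (P2): min(19, -31) = -31
D (P1): max(-10, -31) = -10
A (P2): min(-6, -10) = -10
M (P2): min(-31, -27) = -31
N (P2): min(18, 29) = 18
P (P2): min(19, 36) = 19
E (P1): max(-31, 18, 19) = 19
Q (P2): min(-37, -34, 23) = -37
R (P2): min(-34, -50, -17, 26) = -50
F (P1): max(-37, -50) = -37
S (P2): min(-2, 46, -21) = -21
T (P2): min(31, -33) = -33
G (P1): max(-21, -33) = -21
B (P2): min(19, -37, -21) = -37
P1 prefers the higher value; A=-10, B=-37. A is better since -10 > -37.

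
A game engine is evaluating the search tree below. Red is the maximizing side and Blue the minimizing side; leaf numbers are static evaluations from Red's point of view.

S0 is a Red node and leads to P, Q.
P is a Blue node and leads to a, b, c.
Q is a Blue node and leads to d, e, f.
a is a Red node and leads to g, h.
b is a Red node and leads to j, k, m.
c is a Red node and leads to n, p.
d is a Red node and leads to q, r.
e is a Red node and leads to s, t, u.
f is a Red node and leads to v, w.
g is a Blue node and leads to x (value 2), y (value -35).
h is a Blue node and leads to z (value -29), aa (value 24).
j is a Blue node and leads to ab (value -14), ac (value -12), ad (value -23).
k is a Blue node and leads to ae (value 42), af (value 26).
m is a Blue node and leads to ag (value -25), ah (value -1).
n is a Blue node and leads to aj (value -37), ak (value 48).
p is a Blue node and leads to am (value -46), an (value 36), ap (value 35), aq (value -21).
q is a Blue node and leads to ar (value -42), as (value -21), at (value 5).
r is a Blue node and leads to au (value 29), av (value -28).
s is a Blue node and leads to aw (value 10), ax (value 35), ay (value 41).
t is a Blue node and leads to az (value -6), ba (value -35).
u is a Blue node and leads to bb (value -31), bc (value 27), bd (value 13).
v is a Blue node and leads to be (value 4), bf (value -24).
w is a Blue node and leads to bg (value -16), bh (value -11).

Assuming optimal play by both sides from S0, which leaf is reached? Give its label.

av

g (Blue): min(2, -35) = -35
h (Blue): min(-29, 24) = -29
a (Red): max(-35, -29) = -29
j (Blue): min(-14, -12, -23) = -23
k (Blue): min(42, 26) = 26
m (Blue): min(-25, -1) = -25
b (Red): max(-23, 26, -25) = 26
n (Blue): min(-37, 48) = -37
p (Blue): min(-46, 36, 35, -21) = -46
c (Red): max(-37, -46) = -37
P (Blue): min(-29, 26, -37) = -37
q (Blue): min(-42, -21, 5) = -42
r (Blue): min(29, -28) = -28
d (Red): max(-42, -28) = -28
s (Blue): min(10, 35, 41) = 10
t (Blue): min(-6, -35) = -35
u (Blue): min(-31, 27, 13) = -31
e (Red): max(10, -35, -31) = 10
v (Blue): min(4, -24) = -24
w (Blue): min(-16, -11) = -16
f (Red): max(-24, -16) = -16
Q (Blue): min(-28, 10, -16) = -28
S0 (Red): max(-37, -28) = -28
At S0, Red picks Q (highest: -28).
At Q, Blue picks d (lowest: -28).
At d, Red picks r (highest: -28).
At r, Blue picks av (lowest: -28).
Terminal value -28.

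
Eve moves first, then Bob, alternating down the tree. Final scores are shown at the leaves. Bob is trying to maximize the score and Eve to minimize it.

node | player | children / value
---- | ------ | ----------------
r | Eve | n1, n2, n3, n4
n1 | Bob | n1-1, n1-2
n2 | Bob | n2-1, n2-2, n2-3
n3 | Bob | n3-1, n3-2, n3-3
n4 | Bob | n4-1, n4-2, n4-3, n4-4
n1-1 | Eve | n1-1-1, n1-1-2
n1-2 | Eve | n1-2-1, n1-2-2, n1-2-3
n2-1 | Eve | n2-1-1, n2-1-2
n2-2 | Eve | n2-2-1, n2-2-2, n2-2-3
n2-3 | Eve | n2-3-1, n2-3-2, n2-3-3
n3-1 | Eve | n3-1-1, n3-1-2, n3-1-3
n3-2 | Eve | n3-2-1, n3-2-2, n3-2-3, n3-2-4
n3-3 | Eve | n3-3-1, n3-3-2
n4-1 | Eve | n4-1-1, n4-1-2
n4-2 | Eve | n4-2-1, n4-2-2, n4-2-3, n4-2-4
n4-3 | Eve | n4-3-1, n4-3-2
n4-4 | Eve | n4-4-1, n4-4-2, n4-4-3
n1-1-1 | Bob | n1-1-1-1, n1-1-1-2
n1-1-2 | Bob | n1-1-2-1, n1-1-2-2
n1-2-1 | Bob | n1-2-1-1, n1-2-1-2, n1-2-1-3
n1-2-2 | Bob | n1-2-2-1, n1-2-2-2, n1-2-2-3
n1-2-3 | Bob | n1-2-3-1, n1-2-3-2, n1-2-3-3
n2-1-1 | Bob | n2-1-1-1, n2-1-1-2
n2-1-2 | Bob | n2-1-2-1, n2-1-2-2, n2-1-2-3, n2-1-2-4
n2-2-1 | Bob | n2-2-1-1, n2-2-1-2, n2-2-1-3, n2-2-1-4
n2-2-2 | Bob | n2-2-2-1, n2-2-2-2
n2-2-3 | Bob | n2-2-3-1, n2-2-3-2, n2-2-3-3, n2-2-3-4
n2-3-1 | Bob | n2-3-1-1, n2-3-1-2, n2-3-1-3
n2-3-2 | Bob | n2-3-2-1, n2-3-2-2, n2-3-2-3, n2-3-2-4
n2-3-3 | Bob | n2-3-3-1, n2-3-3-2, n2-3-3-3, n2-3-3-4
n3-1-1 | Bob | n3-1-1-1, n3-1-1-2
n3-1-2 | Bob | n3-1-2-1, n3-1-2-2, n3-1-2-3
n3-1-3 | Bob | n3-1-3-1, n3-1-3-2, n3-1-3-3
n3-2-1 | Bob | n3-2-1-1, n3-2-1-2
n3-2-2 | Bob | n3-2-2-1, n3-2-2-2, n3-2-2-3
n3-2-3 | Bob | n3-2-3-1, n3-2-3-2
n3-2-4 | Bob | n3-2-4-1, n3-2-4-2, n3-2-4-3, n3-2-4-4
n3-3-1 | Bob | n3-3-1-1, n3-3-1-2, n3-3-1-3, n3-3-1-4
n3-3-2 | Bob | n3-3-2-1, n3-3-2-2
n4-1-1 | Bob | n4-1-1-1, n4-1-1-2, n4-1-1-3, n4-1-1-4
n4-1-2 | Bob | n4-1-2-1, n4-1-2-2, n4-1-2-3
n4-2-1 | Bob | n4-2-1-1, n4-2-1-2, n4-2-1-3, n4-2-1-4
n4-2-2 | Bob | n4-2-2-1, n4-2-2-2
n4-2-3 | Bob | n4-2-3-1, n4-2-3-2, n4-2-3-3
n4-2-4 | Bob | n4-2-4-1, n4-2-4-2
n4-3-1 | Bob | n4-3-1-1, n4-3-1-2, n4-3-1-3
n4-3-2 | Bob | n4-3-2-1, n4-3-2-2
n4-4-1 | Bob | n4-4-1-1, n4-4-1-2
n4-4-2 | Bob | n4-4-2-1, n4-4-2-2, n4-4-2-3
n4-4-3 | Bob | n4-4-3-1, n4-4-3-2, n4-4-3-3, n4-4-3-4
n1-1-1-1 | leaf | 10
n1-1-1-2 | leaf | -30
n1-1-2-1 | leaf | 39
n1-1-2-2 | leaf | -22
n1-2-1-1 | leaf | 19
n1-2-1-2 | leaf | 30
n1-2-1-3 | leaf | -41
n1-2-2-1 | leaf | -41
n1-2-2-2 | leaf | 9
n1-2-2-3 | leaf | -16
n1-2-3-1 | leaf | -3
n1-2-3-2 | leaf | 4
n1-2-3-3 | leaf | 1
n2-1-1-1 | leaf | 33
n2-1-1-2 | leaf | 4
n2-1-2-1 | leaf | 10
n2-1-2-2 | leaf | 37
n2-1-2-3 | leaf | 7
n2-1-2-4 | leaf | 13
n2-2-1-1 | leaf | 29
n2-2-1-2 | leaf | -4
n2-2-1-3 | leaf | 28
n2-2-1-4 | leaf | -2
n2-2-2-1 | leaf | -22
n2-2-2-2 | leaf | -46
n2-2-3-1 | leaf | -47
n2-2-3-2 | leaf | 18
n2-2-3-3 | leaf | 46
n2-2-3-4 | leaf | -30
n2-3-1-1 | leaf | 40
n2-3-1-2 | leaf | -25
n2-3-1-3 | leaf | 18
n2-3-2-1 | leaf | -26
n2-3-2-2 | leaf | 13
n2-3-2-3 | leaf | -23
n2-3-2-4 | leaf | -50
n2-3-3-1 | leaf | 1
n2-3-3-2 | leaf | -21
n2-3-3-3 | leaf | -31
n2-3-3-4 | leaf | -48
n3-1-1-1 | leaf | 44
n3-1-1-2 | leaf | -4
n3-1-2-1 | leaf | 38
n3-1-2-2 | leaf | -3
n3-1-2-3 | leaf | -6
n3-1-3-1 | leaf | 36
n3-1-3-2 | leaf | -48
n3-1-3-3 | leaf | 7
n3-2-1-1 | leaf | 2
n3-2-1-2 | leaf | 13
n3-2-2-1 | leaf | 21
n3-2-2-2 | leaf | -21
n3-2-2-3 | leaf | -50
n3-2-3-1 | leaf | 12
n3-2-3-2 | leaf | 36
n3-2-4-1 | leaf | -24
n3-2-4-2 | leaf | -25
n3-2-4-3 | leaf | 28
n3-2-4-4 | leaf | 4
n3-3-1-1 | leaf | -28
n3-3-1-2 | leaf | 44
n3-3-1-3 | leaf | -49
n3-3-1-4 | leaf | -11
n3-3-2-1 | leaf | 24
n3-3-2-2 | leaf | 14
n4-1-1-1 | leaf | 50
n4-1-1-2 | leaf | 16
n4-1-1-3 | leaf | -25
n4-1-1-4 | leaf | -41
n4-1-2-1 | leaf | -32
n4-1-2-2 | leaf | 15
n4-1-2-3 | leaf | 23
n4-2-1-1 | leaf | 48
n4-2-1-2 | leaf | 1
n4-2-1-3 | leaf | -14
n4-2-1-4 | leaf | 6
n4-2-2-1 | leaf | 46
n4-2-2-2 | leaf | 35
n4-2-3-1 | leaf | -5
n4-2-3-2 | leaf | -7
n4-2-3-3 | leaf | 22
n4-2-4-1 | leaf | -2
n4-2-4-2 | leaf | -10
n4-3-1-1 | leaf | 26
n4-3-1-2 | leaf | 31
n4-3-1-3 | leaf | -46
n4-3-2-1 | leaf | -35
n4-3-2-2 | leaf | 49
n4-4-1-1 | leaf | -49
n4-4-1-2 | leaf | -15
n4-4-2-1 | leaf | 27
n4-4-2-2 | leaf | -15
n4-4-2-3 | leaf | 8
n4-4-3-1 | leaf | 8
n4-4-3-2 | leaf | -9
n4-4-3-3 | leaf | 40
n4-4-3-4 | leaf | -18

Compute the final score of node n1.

n1-1-1 (Bob): max(10, -30) = 10
n1-1-2 (Bob): max(39, -22) = 39
n1-1 (Eve): min(10, 39) = 10
n1-2-1 (Bob): max(19, 30, -41) = 30
n1-2-2 (Bob): max(-41, 9, -16) = 9
n1-2-3 (Bob): max(-3, 4, 1) = 4
n1-2 (Eve): min(30, 9, 4) = 4
n1 (Bob): max(10, 4) = 10

10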